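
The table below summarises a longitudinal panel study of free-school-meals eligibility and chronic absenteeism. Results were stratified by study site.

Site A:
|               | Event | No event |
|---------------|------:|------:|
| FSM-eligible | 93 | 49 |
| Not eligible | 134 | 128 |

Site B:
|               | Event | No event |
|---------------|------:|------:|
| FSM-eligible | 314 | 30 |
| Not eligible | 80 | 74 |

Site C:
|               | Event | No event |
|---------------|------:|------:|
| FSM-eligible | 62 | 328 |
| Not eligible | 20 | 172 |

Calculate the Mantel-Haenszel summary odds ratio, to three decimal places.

2.920

OR_MH = Σ(aᵢdᵢ/nᵢ) / Σ(bᵢcᵢ/nᵢ), where nᵢ is the stratum total.
Stratum 1 (Site A): n = 404; a·d/n = 93·128/404 = 29.4653; b·c/n = 49·134/404 = 16.2525
Stratum 2 (Site B): n = 498; a·d/n = 314·74/498 = 46.6586; b·c/n = 30·80/498 = 4.8193
Stratum 3 (Site C): n = 582; a·d/n = 62·172/582 = 18.3230; b·c/n = 328·20/582 = 11.2715
OR_MH = (29.4653 + 46.6586 + 18.3230) / (16.2525 + 4.8193 + 11.2715) = 94.4470 / 32.3432 = 2.92015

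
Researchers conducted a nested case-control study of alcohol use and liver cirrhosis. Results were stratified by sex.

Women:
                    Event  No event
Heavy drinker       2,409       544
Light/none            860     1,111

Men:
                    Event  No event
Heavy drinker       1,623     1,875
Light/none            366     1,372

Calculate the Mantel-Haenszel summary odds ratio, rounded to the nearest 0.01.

OR_MH = Σ(aᵢdᵢ/nᵢ) / Σ(bᵢcᵢ/nᵢ), where nᵢ is the stratum total.
Stratum 1 (Women): n = 4924; a·d/n = 2409·1111/4924 = 543.5416; b·c/n = 544·860/4924 = 95.0122
Stratum 2 (Men): n = 5236; a·d/n = 1623·1372/5236 = 425.2781; b·c/n = 1875·366/5236 = 131.0638
OR_MH = (543.5416 + 425.2781) / (95.0122 + 131.0638) = 968.8197 / 226.0760 = 4.28537

4.29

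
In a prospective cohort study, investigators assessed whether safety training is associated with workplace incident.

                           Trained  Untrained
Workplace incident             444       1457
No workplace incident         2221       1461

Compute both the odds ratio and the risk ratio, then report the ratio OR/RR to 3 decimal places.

0.601

Reading the table with exposure as columns: a = 444 (Trained, case), b = 2221 (Trained, non-case), c = 1457 (Untrained, case), d = 1461.
OR = (444·1461)/(2221·1457) = 648684/3235997 = 0.20046
Risk in exposed = 444/2665 = 0.16660; risk in unexposed = 1457/2918 = 0.49931; RR = 0.33367
OR/RR = 0.20046 / 0.33367 = 0.60078
The outcome is not rare, so the OR lies further from 1 than the RR.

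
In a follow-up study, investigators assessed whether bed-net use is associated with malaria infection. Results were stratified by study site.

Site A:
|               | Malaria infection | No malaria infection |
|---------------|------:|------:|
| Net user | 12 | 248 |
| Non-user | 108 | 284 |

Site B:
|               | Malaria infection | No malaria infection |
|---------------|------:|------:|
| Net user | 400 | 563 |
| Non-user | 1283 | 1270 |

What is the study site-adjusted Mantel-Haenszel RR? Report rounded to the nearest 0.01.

RR_MH = Σ(aᵢ·n₀ᵢ/nᵢ) / Σ(cᵢ·n₁ᵢ/nᵢ), with n₁ᵢ = aᵢ+bᵢ (exposed), n₀ᵢ = cᵢ+dᵢ (unexposed), nᵢ = n₁ᵢ+n₀ᵢ.
Stratum 1 (Site A): n₁ = 260, n₀ = 392, n = 652; a·n₀/n = 12·392/652 = 7.2147; c·n₁/n = 108·260/652 = 43.0675
Stratum 2 (Site B): n₁ = 963, n₀ = 2553, n = 3516; a·n₀/n = 400·2553/3516 = 290.4437; c·n₁/n = 1283·963/3516 = 351.4019
RR_MH = (7.2147 + 290.4437) / (43.0675 + 351.4019) = 297.6584 / 394.4694 = 0.75458

0.75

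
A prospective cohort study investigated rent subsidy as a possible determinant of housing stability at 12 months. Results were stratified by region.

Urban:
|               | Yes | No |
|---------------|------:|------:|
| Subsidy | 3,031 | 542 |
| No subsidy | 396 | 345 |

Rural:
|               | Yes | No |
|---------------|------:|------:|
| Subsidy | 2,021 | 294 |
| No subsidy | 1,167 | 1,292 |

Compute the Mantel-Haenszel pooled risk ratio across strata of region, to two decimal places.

RR_MH = Σ(aᵢ·n₀ᵢ/nᵢ) / Σ(cᵢ·n₁ᵢ/nᵢ), with n₁ᵢ = aᵢ+bᵢ (exposed), n₀ᵢ = cᵢ+dᵢ (unexposed), nᵢ = n₁ᵢ+n₀ᵢ.
Stratum 1 (Urban): n₁ = 3573, n₀ = 741, n = 4314; a·n₀/n = 3031·741/4314 = 520.6238; c·n₁/n = 396·3573/4314 = 327.9805
Stratum 2 (Rural): n₁ = 2315, n₀ = 2459, n = 4774; a·n₀/n = 2021·2459/4774 = 1040.9801; c·n₁/n = 1167·2315/4774 = 565.8997
RR_MH = (520.6238 + 1040.9801) / (327.9805 + 565.8997) = 1561.6039 / 893.8802 = 1.74699

1.75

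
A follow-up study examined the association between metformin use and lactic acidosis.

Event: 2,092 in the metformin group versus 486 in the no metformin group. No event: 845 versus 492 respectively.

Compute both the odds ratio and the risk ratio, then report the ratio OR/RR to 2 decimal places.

1.75

From the description: a = 2092, b = 845, c = 486, d = 492.
OR = (2092·492)/(845·486) = 1029264/410670 = 2.50630
Risk in exposed = 2092/2937 = 0.71229; risk in unexposed = 486/978 = 0.49693; RR = 1.43338
OR/RR = 2.50630 / 1.43338 = 1.74853
The outcome is not rare, so the OR lies further from 1 than the RR.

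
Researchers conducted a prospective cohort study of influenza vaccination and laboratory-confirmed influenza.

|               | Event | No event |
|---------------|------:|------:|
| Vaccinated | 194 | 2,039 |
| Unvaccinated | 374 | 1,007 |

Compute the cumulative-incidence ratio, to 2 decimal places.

Cells: a = 194, b = 2039, c = 374, d = 1007.
Risk in exposed = 194/2233 = 0.08688; risk in unexposed = 374/1381 = 0.27082.
RR = 0.08688 / 0.27082 = 0.32080
The risk is 68% lower among the exposed than among the unexposed.

0.32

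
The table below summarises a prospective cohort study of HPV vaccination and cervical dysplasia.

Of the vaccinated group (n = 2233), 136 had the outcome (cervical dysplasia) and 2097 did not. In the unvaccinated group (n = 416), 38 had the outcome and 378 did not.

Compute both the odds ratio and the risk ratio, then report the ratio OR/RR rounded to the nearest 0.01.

From the description: a = 136, b = 2097, c = 38, d = 378.
OR = (136·378)/(2097·38) = 51408/79686 = 0.64513
Risk in exposed = 136/2233 = 0.06090; risk in unexposed = 38/416 = 0.09135; RR = 0.66675
OR/RR = 0.64513 / 0.66675 = 0.96758
The outcome is rare in both groups, so OR ≈ RR (ratio near 1).

0.97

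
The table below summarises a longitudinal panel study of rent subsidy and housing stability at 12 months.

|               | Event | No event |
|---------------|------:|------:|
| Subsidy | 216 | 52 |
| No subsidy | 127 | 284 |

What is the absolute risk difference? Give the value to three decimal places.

Cells: a = 216, b = 52, c = 127, d = 284.
Risk in exposed = 216/268 = 0.805970; risk in unexposed = 127/411 = 0.309002.
Risk difference = 0.805970 − 0.309002 = 0.496968

0.497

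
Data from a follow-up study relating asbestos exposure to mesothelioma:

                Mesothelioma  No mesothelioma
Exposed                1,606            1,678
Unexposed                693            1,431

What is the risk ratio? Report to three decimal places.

1.499

Cells: a = 1606, b = 1678, c = 693, d = 1431.
Risk in exposed = 1606/3284 = 0.48904; risk in unexposed = 693/2124 = 0.32627.
RR = 0.48904 / 0.32627 = 1.49887
The risk among the exposed is 1.50 times that among the unexposed.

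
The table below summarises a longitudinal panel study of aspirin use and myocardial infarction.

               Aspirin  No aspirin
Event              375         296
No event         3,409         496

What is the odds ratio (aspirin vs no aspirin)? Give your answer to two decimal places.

0.18

Reading the table with exposure as columns: a = 375 (Aspirin, case), b = 3409 (Aspirin, non-case), c = 296 (No aspirin, case), d = 496.
OR = (a·d)/(b·c) = (375 × 496) / (3409 × 296) = 186000 / 1009064 = 0.18433
Exposure is associated with lower odds of myocardial infarction (OR = 0.18 < 1).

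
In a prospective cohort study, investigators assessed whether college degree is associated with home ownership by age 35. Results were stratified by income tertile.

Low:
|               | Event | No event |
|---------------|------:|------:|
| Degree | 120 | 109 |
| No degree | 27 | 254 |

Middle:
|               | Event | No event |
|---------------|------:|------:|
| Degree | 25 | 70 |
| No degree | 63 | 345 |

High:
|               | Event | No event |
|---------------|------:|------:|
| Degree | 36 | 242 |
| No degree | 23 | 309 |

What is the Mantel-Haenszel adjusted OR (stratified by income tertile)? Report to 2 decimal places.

OR_MH = Σ(aᵢdᵢ/nᵢ) / Σ(bᵢcᵢ/nᵢ), where nᵢ is the stratum total.
Stratum 1 (Low): n = 510; a·d/n = 120·254/510 = 59.7647; b·c/n = 109·27/510 = 5.7706
Stratum 2 (Middle): n = 503; a·d/n = 25·345/503 = 17.1471; b·c/n = 70·63/503 = 8.7674
Stratum 3 (High): n = 610; a·d/n = 36·309/610 = 18.2361; b·c/n = 242·23/610 = 9.1246
OR_MH = (59.7647 + 17.1471 + 18.2361) / (5.7706 + 8.7674 + 9.1246) = 95.1479 / 23.6626 = 4.02103

4.02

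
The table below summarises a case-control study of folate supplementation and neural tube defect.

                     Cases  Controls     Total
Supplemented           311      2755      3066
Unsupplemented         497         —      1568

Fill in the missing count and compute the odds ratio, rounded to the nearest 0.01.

0.24

The missing cell is in the unexposed row: 1568 − 497 = 1071.
So a = 311, b = 2755, c = 497, d = 1071.
OR = (a·d)/(b·c) = (311 × 1071) / (2755 × 497) = 333081 / 1369235 = 0.24326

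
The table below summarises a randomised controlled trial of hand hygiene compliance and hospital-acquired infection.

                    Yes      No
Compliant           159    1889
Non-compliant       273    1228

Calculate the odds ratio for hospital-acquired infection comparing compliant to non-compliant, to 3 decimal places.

Cells: a = 159, b = 1889, c = 273, d = 1228.
OR = (a·d)/(b·c) = (159 × 1228) / (1889 × 273) = 195252 / 515697 = 0.37862
Exposure is associated with lower odds of hospital-acquired infection (OR = 0.38 < 1).

0.379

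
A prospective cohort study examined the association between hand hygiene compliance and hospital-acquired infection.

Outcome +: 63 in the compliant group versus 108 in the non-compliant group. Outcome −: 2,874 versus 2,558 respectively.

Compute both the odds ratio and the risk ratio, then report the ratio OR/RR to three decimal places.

0.981

From the description: a = 63, b = 2874, c = 108, d = 2558.
OR = (63·2558)/(2874·108) = 161154/310392 = 0.51920
Risk in exposed = 63/2937 = 0.02145; risk in unexposed = 108/2666 = 0.04051; RR = 0.52951
OR/RR = 0.51920 / 0.52951 = 0.98052
The outcome is rare in both groups, so OR ≈ RR (ratio near 1).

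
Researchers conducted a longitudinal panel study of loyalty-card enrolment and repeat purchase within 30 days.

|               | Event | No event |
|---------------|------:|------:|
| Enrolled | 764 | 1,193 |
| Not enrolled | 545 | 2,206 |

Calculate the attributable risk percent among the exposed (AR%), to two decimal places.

49.25

Cells: a = 764, b = 1193, c = 545, d = 2206.
Risk in exposed = 764/1957 = 0.39039; risk in unexposed = 545/2751 = 0.19811.
RR = 0.39039/0.19811 = 1.97059
AR% = (RR − 1)/RR × 100 = (1.97059 − 1)/1.97059 × 100 = 49.2538%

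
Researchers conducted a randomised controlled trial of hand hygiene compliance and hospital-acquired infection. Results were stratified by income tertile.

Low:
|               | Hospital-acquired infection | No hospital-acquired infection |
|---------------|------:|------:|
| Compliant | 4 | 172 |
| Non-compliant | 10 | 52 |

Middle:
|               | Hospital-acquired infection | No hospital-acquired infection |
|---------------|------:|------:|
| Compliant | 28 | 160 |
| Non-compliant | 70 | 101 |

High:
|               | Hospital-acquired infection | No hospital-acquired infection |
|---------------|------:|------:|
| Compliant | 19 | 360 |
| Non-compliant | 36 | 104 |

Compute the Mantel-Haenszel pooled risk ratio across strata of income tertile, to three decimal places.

0.277

RR_MH = Σ(aᵢ·n₀ᵢ/nᵢ) / Σ(cᵢ·n₁ᵢ/nᵢ), with n₁ᵢ = aᵢ+bᵢ (exposed), n₀ᵢ = cᵢ+dᵢ (unexposed), nᵢ = n₁ᵢ+n₀ᵢ.
Stratum 1 (Low): n₁ = 176, n₀ = 62, n = 238; a·n₀/n = 4·62/238 = 1.0420; c·n₁/n = 10·176/238 = 7.3950
Stratum 2 (Middle): n₁ = 188, n₀ = 171, n = 359; a·n₀/n = 28·171/359 = 13.3370; c·n₁/n = 70·188/359 = 36.6574
Stratum 3 (High): n₁ = 379, n₀ = 140, n = 519; a·n₀/n = 19·140/519 = 5.1252; c·n₁/n = 36·379/519 = 26.2890
RR_MH = (1.0420 + 13.3370 + 5.1252) / (7.3950 + 36.6574 + 26.2890) = 19.5043 / 70.3414 = 0.27728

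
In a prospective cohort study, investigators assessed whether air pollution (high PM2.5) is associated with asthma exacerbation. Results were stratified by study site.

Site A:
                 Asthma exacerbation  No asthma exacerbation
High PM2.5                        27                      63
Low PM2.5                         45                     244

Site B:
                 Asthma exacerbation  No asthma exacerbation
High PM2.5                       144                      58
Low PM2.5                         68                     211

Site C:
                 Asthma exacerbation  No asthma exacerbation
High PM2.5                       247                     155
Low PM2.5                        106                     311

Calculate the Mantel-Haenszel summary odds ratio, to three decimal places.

4.878

OR_MH = Σ(aᵢdᵢ/nᵢ) / Σ(bᵢcᵢ/nᵢ), where nᵢ is the stratum total.
Stratum 1 (Site A): n = 379; a·d/n = 27·244/379 = 17.3826; b·c/n = 63·45/379 = 7.4802
Stratum 2 (Site B): n = 481; a·d/n = 144·211/481 = 63.1684; b·c/n = 58·68/481 = 8.1996
Stratum 3 (Site C): n = 819; a·d/n = 247·311/819 = 93.7937; b·c/n = 155·106/819 = 20.0611
OR_MH = (17.3826 + 63.1684 + 93.7937) / (7.4802 + 8.1996 + 20.0611) = 174.3446 / 35.7408 = 4.87802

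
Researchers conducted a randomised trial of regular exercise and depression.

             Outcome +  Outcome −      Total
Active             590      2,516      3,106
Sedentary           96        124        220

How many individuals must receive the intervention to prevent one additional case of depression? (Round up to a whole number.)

5

Risk in treated group = 590/3106 = 0.18995; risk in control = 96/220 = 0.43636.
Absolute risk reduction = 0.43636 − 0.18995 = 0.24641
NNT = 1 / ARR = 1 / 0.24641 = 4.058 → round up → 5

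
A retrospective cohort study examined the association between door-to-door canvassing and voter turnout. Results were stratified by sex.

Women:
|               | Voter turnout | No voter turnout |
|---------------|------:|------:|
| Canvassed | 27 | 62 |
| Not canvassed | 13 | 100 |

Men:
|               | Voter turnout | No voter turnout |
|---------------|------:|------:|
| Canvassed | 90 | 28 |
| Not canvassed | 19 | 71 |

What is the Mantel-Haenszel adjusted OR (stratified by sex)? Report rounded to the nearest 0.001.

OR_MH = Σ(aᵢdᵢ/nᵢ) / Σ(bᵢcᵢ/nᵢ), where nᵢ is the stratum total.
Stratum 1 (Women): n = 202; a·d/n = 27·100/202 = 13.3663; b·c/n = 62·13/202 = 3.9901
Stratum 2 (Men): n = 208; a·d/n = 90·71/208 = 30.7212; b·c/n = 28·19/208 = 2.5577
OR_MH = (13.3663 + 30.7212) / (3.9901 + 2.5577) = 44.0875 / 6.5478 = 6.73319

6.733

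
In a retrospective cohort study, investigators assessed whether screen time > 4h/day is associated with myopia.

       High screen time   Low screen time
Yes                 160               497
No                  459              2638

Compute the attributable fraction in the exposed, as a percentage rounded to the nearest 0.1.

Reading the table with exposure as columns: a = 160 (High screen time, case), b = 459 (High screen time, non-case), c = 497 (Low screen time, case), d = 2638.
Risk in exposed = 160/619 = 0.25848; risk in unexposed = 497/3135 = 0.15853.
RR = 0.25848/0.15853 = 1.63046
AR% = (RR − 1)/RR × 100 = (1.63046 − 1)/1.63046 × 100 = 38.6677%

38.7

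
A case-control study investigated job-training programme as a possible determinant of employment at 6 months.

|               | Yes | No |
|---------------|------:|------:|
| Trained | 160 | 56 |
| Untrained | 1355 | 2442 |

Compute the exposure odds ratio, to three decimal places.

5.149

Cells: a = 160, b = 56, c = 1355, d = 2442.
OR = (a·d)/(b·c) = (160 × 2442) / (56 × 1355) = 390720 / 75880 = 5.14918
The odds of employment at 6 months are about 5.15 times as high in the trained group.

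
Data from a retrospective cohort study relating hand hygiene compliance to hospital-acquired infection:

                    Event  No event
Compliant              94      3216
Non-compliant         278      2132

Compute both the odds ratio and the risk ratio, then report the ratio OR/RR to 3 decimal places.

Cells: a = 94, b = 3216, c = 278, d = 2132.
OR = (94·2132)/(3216·278) = 200408/894048 = 0.22416
Risk in exposed = 94/3310 = 0.02840; risk in unexposed = 278/2410 = 0.11535; RR = 0.24619
OR/RR = 0.22416 / 0.24619 = 0.91050
The outcome is not rare, so the OR lies further from 1 than the RR.

0.911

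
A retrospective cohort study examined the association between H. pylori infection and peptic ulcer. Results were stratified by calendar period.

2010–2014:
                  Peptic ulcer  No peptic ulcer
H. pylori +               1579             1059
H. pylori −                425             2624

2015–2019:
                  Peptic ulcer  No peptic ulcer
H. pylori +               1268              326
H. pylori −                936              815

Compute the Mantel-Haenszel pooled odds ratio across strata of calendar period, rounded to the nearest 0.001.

6.090

OR_MH = Σ(aᵢdᵢ/nᵢ) / Σ(bᵢcᵢ/nᵢ), where nᵢ is the stratum total.
Stratum 1 (2010–2014): n = 5687; a·d/n = 1579·2624/5687 = 728.5557; b·c/n = 1059·425/5687 = 79.1410
Stratum 2 (2015–2019): n = 3345; a·d/n = 1268·815/3345 = 308.9447; b·c/n = 326·936/3345 = 91.2215
OR_MH = (728.5557 + 308.9447) / (79.1410 + 91.2215) = 1037.5003 / 170.3625 = 6.08996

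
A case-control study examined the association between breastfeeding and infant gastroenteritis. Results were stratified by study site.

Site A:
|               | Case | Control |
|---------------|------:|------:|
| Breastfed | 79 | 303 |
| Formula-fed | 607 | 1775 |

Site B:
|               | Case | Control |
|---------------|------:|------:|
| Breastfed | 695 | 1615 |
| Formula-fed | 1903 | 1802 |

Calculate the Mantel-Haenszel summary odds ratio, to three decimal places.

0.448

OR_MH = Σ(aᵢdᵢ/nᵢ) / Σ(bᵢcᵢ/nᵢ), where nᵢ is the stratum total.
Stratum 1 (Site A): n = 2764; a·d/n = 79·1775/2764 = 50.7326; b·c/n = 303·607/2764 = 66.5416
Stratum 2 (Site B): n = 6015; a·d/n = 695·1802/6015 = 208.2111; b·c/n = 1615·1903/6015 = 510.9468
OR_MH = (50.7326 + 208.2111) / (66.5416 + 510.9468) = 258.9438 / 577.4884 = 0.44840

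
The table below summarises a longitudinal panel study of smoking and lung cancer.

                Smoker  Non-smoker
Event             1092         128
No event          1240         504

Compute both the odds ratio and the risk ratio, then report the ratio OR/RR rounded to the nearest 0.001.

Reading the table with exposure as columns: a = 1092 (Smoker, case), b = 1240 (Smoker, non-case), c = 128 (Non-smoker, case), d = 504.
OR = (1092·504)/(1240·128) = 550368/158720 = 3.46754
Risk in exposed = 1092/2332 = 0.46827; risk in unexposed = 128/632 = 0.20253; RR = 2.31207
OR/RR = 3.46754 / 2.31207 = 1.49976
The outcome is not rare, so the OR lies further from 1 than the RR.

1.500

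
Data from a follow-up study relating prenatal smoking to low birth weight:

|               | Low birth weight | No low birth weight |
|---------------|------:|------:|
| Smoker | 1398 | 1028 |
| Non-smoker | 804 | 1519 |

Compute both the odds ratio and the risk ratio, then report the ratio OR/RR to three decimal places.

1.543

Cells: a = 1398, b = 1028, c = 804, d = 1519.
OR = (1398·1519)/(1028·804) = 2123562/826512 = 2.56931
Risk in exposed = 1398/2426 = 0.57626; risk in unexposed = 804/2323 = 0.34610; RR = 1.66498
OR/RR = 2.56931 / 1.66498 = 1.54314
The outcome is not rare, so the OR lies further from 1 than the RR.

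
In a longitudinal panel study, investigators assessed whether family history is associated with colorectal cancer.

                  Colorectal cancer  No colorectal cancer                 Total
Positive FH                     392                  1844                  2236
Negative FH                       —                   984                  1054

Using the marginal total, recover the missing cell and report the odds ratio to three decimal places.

2.988

The missing cell is in the unexposed row: 1054 − 984 = 70.
So a = 392, b = 1844, c = 70, d = 984.
OR = (a·d)/(b·c) = (392 × 984) / (1844 × 70) = 385728 / 129080 = 2.98829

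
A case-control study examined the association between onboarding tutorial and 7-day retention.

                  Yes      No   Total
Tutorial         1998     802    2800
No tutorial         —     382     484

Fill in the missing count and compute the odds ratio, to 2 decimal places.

The missing cell is in the unexposed row: 484 − 382 = 102.
So a = 1998, b = 802, c = 102, d = 382.
OR = (a·d)/(b·c) = (1998 × 382) / (802 × 102) = 763236 / 81804 = 9.33006

9.33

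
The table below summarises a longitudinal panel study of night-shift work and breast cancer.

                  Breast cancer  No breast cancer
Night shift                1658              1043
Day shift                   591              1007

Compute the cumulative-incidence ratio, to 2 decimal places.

1.66

Cells: a = 1658, b = 1043, c = 591, d = 1007.
Risk in exposed = 1658/2701 = 0.61385; risk in unexposed = 591/1598 = 0.36984.
RR = 0.61385 / 0.36984 = 1.65978
The risk among the exposed is 1.66 times that among the unexposed.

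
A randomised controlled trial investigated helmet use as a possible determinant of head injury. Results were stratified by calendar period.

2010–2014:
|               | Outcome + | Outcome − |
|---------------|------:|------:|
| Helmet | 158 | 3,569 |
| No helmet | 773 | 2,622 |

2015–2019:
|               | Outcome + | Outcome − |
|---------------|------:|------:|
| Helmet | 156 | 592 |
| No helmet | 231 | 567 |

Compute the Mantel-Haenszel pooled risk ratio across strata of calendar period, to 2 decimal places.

0.30

RR_MH = Σ(aᵢ·n₀ᵢ/nᵢ) / Σ(cᵢ·n₁ᵢ/nᵢ), with n₁ᵢ = aᵢ+bᵢ (exposed), n₀ᵢ = cᵢ+dᵢ (unexposed), nᵢ = n₁ᵢ+n₀ᵢ.
Stratum 1 (2010–2014): n₁ = 3727, n₀ = 3395, n = 7122; a·n₀/n = 158·3395/7122 = 75.3173; c·n₁/n = 773·3727/7122 = 404.5171
Stratum 2 (2015–2019): n₁ = 748, n₀ = 798, n = 1546; a·n₀/n = 156·798/1546 = 80.5226; c·n₁/n = 231·748/1546 = 111.7646
RR_MH = (75.3173 + 80.5226) / (404.5171 + 111.7646) = 155.8400 / 516.2817 = 0.30185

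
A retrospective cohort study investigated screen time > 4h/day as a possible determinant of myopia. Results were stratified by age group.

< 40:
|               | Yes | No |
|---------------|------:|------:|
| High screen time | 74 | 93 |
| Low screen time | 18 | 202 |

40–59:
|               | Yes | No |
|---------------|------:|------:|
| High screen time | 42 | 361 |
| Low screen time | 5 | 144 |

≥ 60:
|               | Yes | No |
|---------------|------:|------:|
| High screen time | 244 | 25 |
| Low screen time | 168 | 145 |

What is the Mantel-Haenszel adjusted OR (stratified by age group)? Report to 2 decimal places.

7.45

OR_MH = Σ(aᵢdᵢ/nᵢ) / Σ(bᵢcᵢ/nᵢ), where nᵢ is the stratum total.
Stratum 1 (< 40): n = 387; a·d/n = 74·202/387 = 38.6253; b·c/n = 93·18/387 = 4.3256
Stratum 2 (40–59): n = 552; a·d/n = 42·144/552 = 10.9565; b·c/n = 361·5/552 = 3.2699
Stratum 3 (≥ 60): n = 582; a·d/n = 244·145/582 = 60.7904; b·c/n = 25·168/582 = 7.2165
OR_MH = (38.6253 + 10.9565 + 60.7904) / (4.3256 + 3.2699 + 7.2165) = 110.3722 / 14.8120 = 7.45154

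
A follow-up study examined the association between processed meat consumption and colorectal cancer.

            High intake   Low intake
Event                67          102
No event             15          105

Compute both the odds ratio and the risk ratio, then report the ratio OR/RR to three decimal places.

2.773

Reading the table with exposure as columns: a = 67 (High intake, case), b = 15 (High intake, non-case), c = 102 (Low intake, case), d = 105.
OR = (67·105)/(15·102) = 7035/1530 = 4.59804
Risk in exposed = 67/82 = 0.81707; risk in unexposed = 102/207 = 0.49275; RR = 1.65818
OR/RR = 4.59804 / 1.65818 = 2.77295
The outcome is not rare, so the OR lies further from 1 than the RR.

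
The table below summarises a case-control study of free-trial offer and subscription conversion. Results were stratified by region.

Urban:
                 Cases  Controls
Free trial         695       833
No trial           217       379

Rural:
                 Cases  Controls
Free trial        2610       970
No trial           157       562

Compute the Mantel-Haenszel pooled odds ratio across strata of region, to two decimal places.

OR_MH = Σ(aᵢdᵢ/nᵢ) / Σ(bᵢcᵢ/nᵢ), where nᵢ is the stratum total.
Stratum 1 (Urban): n = 2124; a·d/n = 695·379/2124 = 124.0137; b·c/n = 833·217/2124 = 85.1040
Stratum 2 (Rural): n = 4299; a·d/n = 2610·562/4299 = 341.2003; b·c/n = 970·157/4299 = 35.4245
OR_MH = (124.0137 + 341.2003) / (85.1040 + 35.4245) = 465.2139 / 120.5286 = 3.85978

3.86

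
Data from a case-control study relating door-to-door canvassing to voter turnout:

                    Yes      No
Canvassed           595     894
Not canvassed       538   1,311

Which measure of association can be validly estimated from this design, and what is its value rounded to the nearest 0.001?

1.622

Cells: a = 595, b = 894, c = 538, d = 1311.
This is a case-control study: participants were sampled on outcome status, so risks in the source population cannot be estimated directly — relative risk is not valid here. The odds ratio is the appropriate measure.
OR = (a·d)/(b·c) = (595 × 1311) / (894 × 538) = 780045 / 480972 = 1.62181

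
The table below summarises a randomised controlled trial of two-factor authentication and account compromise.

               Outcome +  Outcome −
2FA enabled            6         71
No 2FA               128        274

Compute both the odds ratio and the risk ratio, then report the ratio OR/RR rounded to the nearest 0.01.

Cells: a = 6, b = 71, c = 128, d = 274.
OR = (6·274)/(71·128) = 1644/9088 = 0.18090
Risk in exposed = 6/77 = 0.07792; risk in unexposed = 128/402 = 0.31841; RR = 0.24472
OR/RR = 0.18090 / 0.24472 = 0.73919
The outcome is not rare, so the OR lies further from 1 than the RR.

0.74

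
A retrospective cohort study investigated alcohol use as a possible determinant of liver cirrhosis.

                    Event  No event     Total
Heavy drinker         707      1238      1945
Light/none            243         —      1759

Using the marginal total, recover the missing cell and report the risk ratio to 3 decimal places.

2.631

The missing cell is in the unexposed row: 1759 − 243 = 1516.
So a = 707, b = 1238, c = 243, d = 1516.
RR = [a/(a+b)] / [c/(c+d)] = (707/1945) / (243/1759) = 0.36350/0.13815 = 2.63123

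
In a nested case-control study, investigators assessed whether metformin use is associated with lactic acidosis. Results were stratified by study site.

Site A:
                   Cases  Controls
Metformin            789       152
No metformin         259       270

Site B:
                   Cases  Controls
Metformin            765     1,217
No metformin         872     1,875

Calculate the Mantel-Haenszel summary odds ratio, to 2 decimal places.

1.78

OR_MH = Σ(aᵢdᵢ/nᵢ) / Σ(bᵢcᵢ/nᵢ), where nᵢ is the stratum total.
Stratum 1 (Site A): n = 1470; a·d/n = 789·270/1470 = 144.9184; b·c/n = 152·259/1470 = 26.7810
Stratum 2 (Site B): n = 4729; a·d/n = 765·1875/4729 = 303.3147; b·c/n = 1217·872/4729 = 224.4077
OR_MH = (144.9184 + 303.3147) / (26.7810 + 224.4077) = 448.2330 / 251.1886 = 1.78445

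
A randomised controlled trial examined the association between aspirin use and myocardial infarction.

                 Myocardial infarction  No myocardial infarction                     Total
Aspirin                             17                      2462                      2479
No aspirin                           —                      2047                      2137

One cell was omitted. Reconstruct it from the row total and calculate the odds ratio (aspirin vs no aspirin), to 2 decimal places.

0.16

The missing cell is in the unexposed row: 2137 − 2047 = 90.
So a = 17, b = 2462, c = 90, d = 2047.
OR = (a·d)/(b·c) = (17 × 2047) / (2462 × 90) = 34799 / 221580 = 0.15705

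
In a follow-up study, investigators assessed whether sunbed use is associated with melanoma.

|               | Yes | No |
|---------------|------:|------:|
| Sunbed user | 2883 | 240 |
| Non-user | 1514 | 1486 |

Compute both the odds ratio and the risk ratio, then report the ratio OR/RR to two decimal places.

6.45

Cells: a = 2883, b = 240, c = 1514, d = 1486.
OR = (2883·1486)/(240·1514) = 4284138/363360 = 11.79034
Risk in exposed = 2883/3123 = 0.92315; risk in unexposed = 1514/3000 = 0.50467; RR = 1.82923
OR/RR = 11.79034 / 1.82923 = 6.44553
The outcome is not rare, so the OR lies further from 1 than the RR.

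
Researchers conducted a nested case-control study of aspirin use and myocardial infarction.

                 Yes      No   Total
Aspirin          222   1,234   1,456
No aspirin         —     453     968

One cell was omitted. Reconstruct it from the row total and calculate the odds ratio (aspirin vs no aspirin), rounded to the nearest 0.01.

The missing cell is in the unexposed row: 968 − 453 = 515.
So a = 222, b = 1234, c = 515, d = 453.
OR = (a·d)/(b·c) = (222 × 453) / (1234 × 515) = 100566 / 635510 = 0.15824

0.16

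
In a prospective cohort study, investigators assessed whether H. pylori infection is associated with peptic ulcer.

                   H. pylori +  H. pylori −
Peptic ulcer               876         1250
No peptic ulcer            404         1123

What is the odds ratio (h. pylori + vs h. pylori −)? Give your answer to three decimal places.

1.948

Reading the table with exposure as columns: a = 876 (H. pylori +, case), b = 404 (H. pylori +, non-case), c = 1250 (H. pylori −, case), d = 1123.
OR = (a·d)/(b·c) = (876 × 1123) / (404 × 1250) = 983748 / 505000 = 1.94802
The odds of peptic ulcer are about 1.95 times as high in the h. pylori + group.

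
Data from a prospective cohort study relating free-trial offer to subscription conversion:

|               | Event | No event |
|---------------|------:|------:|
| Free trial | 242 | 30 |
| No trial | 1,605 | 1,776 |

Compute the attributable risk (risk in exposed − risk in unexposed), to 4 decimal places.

Cells: a = 242, b = 30, c = 1605, d = 1776.
Risk in exposed = 242/272 = 0.889706; risk in unexposed = 1605/3381 = 0.474712.
Risk difference = 0.889706 − 0.474712 = 0.414994

0.4150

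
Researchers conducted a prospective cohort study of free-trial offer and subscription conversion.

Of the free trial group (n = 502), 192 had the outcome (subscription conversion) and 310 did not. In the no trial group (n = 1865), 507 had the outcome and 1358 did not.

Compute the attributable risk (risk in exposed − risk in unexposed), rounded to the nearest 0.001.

0.111

From the description: a = 192, b = 310, c = 507, d = 1358.
Risk in exposed = 192/502 = 0.382470; risk in unexposed = 507/1865 = 0.271850.
Risk difference = 0.382470 − 0.271850 = 0.110620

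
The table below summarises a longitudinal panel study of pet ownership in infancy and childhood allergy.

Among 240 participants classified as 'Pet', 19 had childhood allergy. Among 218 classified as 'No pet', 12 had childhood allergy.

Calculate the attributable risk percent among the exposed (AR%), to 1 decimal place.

From the description: a = 19, b = 221, c = 12, d = 206.
Risk in exposed = 19/240 = 0.07917; risk in unexposed = 12/218 = 0.05505.
RR = 0.07917/0.05505 = 1.43819
AR% = (RR − 1)/RR × 100 = (1.43819 − 1)/1.43819 × 100 = 30.4684%

30.5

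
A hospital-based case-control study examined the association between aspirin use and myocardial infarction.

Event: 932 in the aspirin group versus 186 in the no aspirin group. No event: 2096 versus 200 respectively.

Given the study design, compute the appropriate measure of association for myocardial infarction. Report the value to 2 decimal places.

From the description: a = 932, b = 2096, c = 186, d = 200.
This is a hospital-based case-control study: participants were sampled on outcome status, so risks in the source population cannot be estimated directly — relative risk is not valid here. The odds ratio is the appropriate measure.
OR = (a·d)/(b·c) = (932 × 200) / (2096 × 186) = 186400 / 389856 = 0.47813

0.48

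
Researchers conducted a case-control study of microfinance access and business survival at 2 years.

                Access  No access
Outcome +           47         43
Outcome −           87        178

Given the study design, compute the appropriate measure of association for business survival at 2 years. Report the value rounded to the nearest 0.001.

2.236

Reading the table with exposure as columns: a = 47 (Access, case), b = 87 (Access, non-case), c = 43 (No access, case), d = 178.
This is a case-control study: participants were sampled on outcome status, so risks in the source population cannot be estimated directly — relative risk is not valid here. The odds ratio is the appropriate measure.
OR = (a·d)/(b·c) = (47 × 178) / (87 × 43) = 8366 / 3741 = 2.23630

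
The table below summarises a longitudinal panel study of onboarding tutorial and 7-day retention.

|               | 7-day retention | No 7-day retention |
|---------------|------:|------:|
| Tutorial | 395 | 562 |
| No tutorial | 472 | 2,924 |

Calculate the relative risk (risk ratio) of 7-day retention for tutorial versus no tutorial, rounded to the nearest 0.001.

Cells: a = 395, b = 562, c = 472, d = 2924.
Risk in exposed = 395/957 = 0.41275; risk in unexposed = 472/3396 = 0.13899.
RR = 0.41275 / 0.13899 = 2.96969
The risk among the exposed is 2.97 times that among the unexposed.

2.970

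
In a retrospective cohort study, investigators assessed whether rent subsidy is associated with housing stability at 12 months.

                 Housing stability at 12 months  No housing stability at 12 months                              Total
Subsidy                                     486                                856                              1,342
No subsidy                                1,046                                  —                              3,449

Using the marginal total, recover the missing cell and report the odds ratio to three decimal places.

1.304

The missing cell is in the unexposed row: 3449 − 1046 = 2403.
So a = 486, b = 856, c = 1046, d = 2403.
OR = (a·d)/(b·c) = (486 × 2403) / (856 × 1046) = 1167858 / 895376 = 1.30432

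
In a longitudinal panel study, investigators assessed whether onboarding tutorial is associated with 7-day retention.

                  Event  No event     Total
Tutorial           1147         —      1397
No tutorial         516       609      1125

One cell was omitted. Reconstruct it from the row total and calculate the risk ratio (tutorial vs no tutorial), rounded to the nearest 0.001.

The missing cell is in the exposed row: 1397 − 1147 = 250.
So a = 1147, b = 250, c = 516, d = 609.
RR = [a/(a+b)] / [c/(c+d)] = (1147/1397) / (516/1125) = 0.82105/0.45867 = 1.79007

1.790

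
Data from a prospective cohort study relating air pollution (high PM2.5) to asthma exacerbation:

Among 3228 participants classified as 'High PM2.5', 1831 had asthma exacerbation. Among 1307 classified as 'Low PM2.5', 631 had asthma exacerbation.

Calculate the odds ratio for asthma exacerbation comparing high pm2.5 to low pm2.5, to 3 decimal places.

1.404

From the description: a = 1831, b = 1397, c = 631, d = 676.
OR = (a·d)/(b·c) = (1831 × 676) / (1397 × 631) = 1237756 / 881507 = 1.40414
The odds of asthma exacerbation are about 1.40 times as high in the high pm2.5 group.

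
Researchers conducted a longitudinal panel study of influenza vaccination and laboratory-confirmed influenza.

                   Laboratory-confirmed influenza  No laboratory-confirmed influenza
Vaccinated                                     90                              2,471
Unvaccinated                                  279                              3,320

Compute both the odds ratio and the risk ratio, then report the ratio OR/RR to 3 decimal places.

0.956

Cells: a = 90, b = 2471, c = 279, d = 3320.
OR = (90·3320)/(2471·279) = 298800/689409 = 0.43341
Risk in exposed = 90/2561 = 0.03514; risk in unexposed = 279/3599 = 0.07752; RR = 0.45333
OR/RR = 0.43341 / 0.45333 = 0.95608
The outcome is rare in both groups, so OR ≈ RR (ratio near 1).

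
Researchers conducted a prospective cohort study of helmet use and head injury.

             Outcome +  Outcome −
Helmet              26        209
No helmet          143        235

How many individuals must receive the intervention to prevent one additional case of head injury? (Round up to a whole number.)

Risk in treated group = 26/235 = 0.11064; risk in control = 143/378 = 0.37831.
Absolute risk reduction = 0.37831 − 0.11064 = 0.26767
NNT = 1 / ARR = 1 / 0.26767 = 3.736 → round up → 4

4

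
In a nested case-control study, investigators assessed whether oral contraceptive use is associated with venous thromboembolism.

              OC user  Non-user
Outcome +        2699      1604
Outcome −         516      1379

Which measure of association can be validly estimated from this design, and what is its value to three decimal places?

4.497

Reading the table with exposure as columns: a = 2699 (OC user, case), b = 516 (OC user, non-case), c = 1604 (Non-user, case), d = 1379.
This is a nested case-control study: participants were sampled on outcome status, so risks in the source population cannot be estimated directly — relative risk is not valid here. The odds ratio is the appropriate measure.
OR = (a·d)/(b·c) = (2699 × 1379) / (516 × 1604) = 3721921 / 827664 = 4.49690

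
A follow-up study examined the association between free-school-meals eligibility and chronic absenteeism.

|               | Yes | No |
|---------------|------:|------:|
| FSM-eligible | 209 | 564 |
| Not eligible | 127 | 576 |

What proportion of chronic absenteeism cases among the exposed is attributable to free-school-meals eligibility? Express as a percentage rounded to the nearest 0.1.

Cells: a = 209, b = 564, c = 127, d = 576.
Risk in exposed = 209/773 = 0.27038; risk in unexposed = 127/703 = 0.18065.
RR = 0.27038/0.18065 = 1.49664
AR% = (RR − 1)/RR × 100 = (1.49664 − 1)/1.49664 × 100 = 33.1838%

33.2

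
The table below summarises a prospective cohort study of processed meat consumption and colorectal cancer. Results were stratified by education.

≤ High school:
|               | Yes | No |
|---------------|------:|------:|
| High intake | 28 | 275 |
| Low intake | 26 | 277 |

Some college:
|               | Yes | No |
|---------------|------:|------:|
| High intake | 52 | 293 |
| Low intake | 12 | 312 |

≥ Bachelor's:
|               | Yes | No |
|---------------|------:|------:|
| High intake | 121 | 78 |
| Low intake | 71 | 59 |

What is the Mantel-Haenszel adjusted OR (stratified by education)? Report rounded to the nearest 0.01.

1.73

OR_MH = Σ(aᵢdᵢ/nᵢ) / Σ(bᵢcᵢ/nᵢ), where nᵢ is the stratum total.
Stratum 1 (≤ High school): n = 606; a·d/n = 28·277/606 = 12.7987; b·c/n = 275·26/606 = 11.7987
Stratum 2 (Some college): n = 669; a·d/n = 52·312/669 = 24.2511; b·c/n = 293·12/669 = 5.2556
Stratum 3 (≥ Bachelor's): n = 329; a·d/n = 121·59/329 = 21.6991; b·c/n = 78·71/329 = 16.8328
OR_MH = (12.7987 + 24.2511 + 21.6991) / (11.7987 + 5.2556 + 16.8328) = 58.7489 / 33.8871 = 1.73366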